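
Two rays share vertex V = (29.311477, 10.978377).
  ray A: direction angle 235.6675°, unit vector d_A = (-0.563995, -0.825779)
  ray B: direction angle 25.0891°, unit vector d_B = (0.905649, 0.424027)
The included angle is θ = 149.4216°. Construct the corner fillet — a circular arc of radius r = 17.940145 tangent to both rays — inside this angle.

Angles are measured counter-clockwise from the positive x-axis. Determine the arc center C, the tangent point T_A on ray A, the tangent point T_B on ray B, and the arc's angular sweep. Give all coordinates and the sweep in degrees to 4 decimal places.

bisector direction at 310.3783° = (0.647831,-0.761784)
center distance |VC| = r/sin(θ/2) = 17.940145/sin(74.7108°) = 18.598395
C = V + |VC|·bis = (41.3601,-3.1896)
T_A = V + ((C−V)·d_A)·d_A = V + 4.9042·d_A = (26.5455,6.9286)
T_B = V + ((C−V)·d_B)·d_B = V + 4.9042·d_B = (33.7530,13.0579)
sweep = 180° − θ = 30.5784°

center=(41.3601,-3.1896) T_A=(26.5455,6.9286) T_B=(33.7530,13.0579) sweep=30.5784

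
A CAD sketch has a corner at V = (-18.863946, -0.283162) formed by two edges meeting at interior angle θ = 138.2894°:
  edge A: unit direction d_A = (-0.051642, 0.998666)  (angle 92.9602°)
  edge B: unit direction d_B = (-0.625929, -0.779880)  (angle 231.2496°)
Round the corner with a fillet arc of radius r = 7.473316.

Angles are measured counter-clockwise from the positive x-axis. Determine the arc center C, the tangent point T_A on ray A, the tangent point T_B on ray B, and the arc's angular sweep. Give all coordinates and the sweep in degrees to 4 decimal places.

center=(-26.4743,2.1742) T_A=(-19.0110,2.5601) T_B=(-20.6460,-2.5036) sweep=41.7106

bisector direction at 162.1049° = (-0.951621,0.307275)
center distance |VC| = r/sin(θ/2) = 7.473316/sin(69.1447°) = 7.997278
C = V + |VC|·bis = (-26.4743,2.1742)
T_A = V + ((C−V)·d_A)·d_A = V + 2.8471·d_A = (-19.0110,2.5601)
T_B = V + ((C−V)·d_B)·d_B = V + 2.8471·d_B = (-20.6460,-2.5036)
sweep = 180° − θ = 41.7106°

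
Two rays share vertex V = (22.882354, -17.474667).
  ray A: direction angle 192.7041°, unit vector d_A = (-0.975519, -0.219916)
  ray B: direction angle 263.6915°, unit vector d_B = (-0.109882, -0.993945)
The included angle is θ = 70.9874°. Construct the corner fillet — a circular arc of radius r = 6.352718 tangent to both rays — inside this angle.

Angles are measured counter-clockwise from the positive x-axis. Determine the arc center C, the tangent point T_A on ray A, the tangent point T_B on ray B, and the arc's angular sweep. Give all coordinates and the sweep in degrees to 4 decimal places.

center=(15.5892,-25.6309) T_A=(14.1922,-19.4337) T_B=(21.9035,-26.3290) sweep=109.0126

bisector direction at 228.1978° = (-0.666561,-0.745450)
center distance |VC| = r/sin(θ/2) = 6.352718/sin(35.4937°) = 10.941390
C = V + |VC|·bis = (15.5892,-25.6309)
T_A = V + ((C−V)·d_A)·d_A = V + 8.9083·d_A = (14.1922,-19.4337)
T_B = V + ((C−V)·d_B)·d_B = V + 8.9083·d_B = (21.9035,-26.3290)
sweep = 180° − θ = 109.0126°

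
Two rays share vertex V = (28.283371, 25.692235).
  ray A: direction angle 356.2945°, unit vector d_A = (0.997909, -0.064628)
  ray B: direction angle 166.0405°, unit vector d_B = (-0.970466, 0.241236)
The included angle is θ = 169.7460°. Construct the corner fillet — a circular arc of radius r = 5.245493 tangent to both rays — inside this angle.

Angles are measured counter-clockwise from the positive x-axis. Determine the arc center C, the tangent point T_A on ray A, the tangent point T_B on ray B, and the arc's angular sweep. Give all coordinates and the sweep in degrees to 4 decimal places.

bisector direction at 81.1675° = (0.153546,0.988141)
center distance |VC| = r/sin(θ/2) = 5.245493/sin(84.8730°) = 5.266564
C = V + |VC|·bis = (29.0920,30.8963)
T_A = V + ((C−V)·d_A)·d_A = V + 0.4706·d_A = (28.7530,25.6618)
T_B = V + ((C−V)·d_B)·d_B = V + 0.4706·d_B = (27.8266,25.8058)
sweep = 180° − θ = 10.2540°

center=(29.0920,30.8963) T_A=(28.7530,25.6618) T_B=(27.8266,25.8058) sweep=10.2540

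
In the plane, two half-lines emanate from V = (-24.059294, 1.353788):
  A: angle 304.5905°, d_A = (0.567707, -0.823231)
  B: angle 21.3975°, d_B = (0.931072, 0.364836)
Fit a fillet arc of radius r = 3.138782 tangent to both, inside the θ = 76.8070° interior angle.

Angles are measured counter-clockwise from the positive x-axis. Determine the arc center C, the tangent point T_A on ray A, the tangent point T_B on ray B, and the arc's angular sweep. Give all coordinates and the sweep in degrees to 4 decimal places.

bisector direction at 342.9940° = (0.956274,-0.292472)
center distance |VC| = r/sin(θ/2) = 3.138782/sin(38.4035°) = 5.052807
C = V + |VC|·bis = (-19.2274,-0.1240)
T_A = V + ((C−V)·d_A)·d_A = V + 3.9597·d_A = (-21.8114,-1.9059)
T_B = V + ((C−V)·d_B)·d_B = V + 3.9597·d_B = (-20.3726,2.7984)
sweep = 180° − θ = 103.1930°

center=(-19.2274,-0.1240) T_A=(-21.8114,-1.9059) T_B=(-20.3726,2.7984) sweep=103.1930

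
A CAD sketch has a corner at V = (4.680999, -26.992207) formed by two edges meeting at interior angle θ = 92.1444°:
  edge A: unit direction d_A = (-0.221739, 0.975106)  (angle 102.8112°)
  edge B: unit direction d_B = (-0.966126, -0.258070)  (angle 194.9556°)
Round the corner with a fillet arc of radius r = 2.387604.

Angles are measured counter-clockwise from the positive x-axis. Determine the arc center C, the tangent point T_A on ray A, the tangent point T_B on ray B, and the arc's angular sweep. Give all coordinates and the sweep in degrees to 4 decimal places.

bisector direction at 148.8834° = (-0.856117,0.516781)
center distance |VC| = r/sin(θ/2) = 2.387604/sin(46.0722°) = 3.315129
C = V + |VC|·bis = (1.8429,-25.2790)
T_A = V + ((C−V)·d_A)·d_A = V + 2.2999·d_A = (4.1710,-24.7496)
T_B = V + ((C−V)·d_B)·d_B = V + 2.2999·d_B = (2.4590,-27.5857)
sweep = 180° − θ = 87.8556°

center=(1.8429,-25.2790) T_A=(4.1710,-24.7496) T_B=(2.4590,-27.5857) sweep=87.8556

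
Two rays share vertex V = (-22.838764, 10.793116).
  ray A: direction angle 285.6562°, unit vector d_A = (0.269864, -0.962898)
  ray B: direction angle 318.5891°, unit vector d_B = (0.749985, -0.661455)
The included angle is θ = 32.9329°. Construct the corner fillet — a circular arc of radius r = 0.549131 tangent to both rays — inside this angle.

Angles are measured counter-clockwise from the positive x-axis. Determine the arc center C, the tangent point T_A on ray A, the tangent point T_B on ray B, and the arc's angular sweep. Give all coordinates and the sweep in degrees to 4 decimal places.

center=(-21.8086,9.1524) T_A=(-22.3374,9.0042) T_B=(-21.4454,9.5642) sweep=147.0671

bisector direction at 302.1227° = (0.531733,-0.846912)
center distance |VC| = r/sin(θ/2) = 0.549131/sin(16.4664°) = 1.937285
C = V + |VC|·bis = (-21.8086,9.1524)
T_A = V + ((C−V)·d_A)·d_A = V + 1.8578·d_A = (-22.3374,9.0042)
T_B = V + ((C−V)·d_B)·d_B = V + 1.8578·d_B = (-21.4454,9.5642)
sweep = 180° − θ = 147.0671°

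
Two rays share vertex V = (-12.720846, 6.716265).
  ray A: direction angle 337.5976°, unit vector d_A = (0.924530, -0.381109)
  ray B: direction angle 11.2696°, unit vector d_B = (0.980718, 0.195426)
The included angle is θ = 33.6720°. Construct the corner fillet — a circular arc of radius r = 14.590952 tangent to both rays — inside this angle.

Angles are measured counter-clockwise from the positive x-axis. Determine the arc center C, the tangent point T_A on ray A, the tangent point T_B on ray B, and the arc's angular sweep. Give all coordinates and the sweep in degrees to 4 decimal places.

center=(37.4189,1.8297) T_A=(31.8582,-11.6601) T_B=(34.5675,16.1393) sweep=146.3280

bisector direction at 354.4336° = (0.995284,-0.096999)
center distance |VC| = r/sin(θ/2) = 14.590952/sin(16.8360°) = 50.377339
C = V + |VC|·bis = (37.4189,1.8297)
T_A = V + ((C−V)·d_A)·d_A = V + 48.2181·d_A = (31.8582,-11.6601)
T_B = V + ((C−V)·d_B)·d_B = V + 48.2181·d_B = (34.5675,16.1393)
sweep = 180° − θ = 146.3280°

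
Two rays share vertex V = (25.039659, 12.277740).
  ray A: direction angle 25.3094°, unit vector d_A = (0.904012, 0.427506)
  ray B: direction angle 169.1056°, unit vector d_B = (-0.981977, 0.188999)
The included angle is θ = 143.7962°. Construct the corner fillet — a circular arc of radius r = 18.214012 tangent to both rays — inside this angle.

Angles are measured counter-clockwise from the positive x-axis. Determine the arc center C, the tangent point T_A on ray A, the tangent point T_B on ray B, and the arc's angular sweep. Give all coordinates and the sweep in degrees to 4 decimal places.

center=(22.6355,31.2888) T_A=(30.4221,14.8231) T_B=(19.1930,13.4030) sweep=36.2038

bisector direction at 97.2075° = (-0.125463,0.992098)
center distance |VC| = r/sin(θ/2) = 18.214012/sin(71.8981°) = 19.162449
C = V + |VC|·bis = (22.6355,31.2888)
T_A = V + ((C−V)·d_A)·d_A = V + 5.9539·d_A = (30.4221,14.8231)
T_B = V + ((C−V)·d_B)·d_B = V + 5.9539·d_B = (19.1930,13.4030)
sweep = 180° − θ = 36.2038°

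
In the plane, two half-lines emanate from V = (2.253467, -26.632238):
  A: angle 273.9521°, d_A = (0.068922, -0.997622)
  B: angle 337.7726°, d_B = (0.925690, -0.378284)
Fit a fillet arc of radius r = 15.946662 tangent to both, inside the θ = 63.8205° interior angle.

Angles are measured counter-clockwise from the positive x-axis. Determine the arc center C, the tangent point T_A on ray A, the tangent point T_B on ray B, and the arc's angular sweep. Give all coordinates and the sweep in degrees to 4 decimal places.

center=(19.9273,-51.0814) T_A=(4.0185,-52.1805) T_B=(25.9596,-36.3198) sweep=116.1795

bisector direction at 305.8623° = (0.585840,-0.810427)
center distance |VC| = r/sin(θ/2) = 15.946662/sin(31.9103°) = 30.168289
C = V + |VC|·bis = (19.9273,-51.0814)
T_A = V + ((C−V)·d_A)·d_A = V + 25.6092·d_A = (4.0185,-52.1805)
T_B = V + ((C−V)·d_B)·d_B = V + 25.6092·d_B = (25.9596,-36.3198)
sweep = 180° − θ = 116.1795°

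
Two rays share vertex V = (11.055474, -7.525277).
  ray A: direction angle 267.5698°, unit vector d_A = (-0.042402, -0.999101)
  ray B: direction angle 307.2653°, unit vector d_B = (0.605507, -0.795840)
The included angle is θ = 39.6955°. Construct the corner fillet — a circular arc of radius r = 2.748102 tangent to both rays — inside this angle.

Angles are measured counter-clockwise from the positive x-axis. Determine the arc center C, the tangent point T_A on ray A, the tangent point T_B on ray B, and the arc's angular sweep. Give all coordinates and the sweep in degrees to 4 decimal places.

center=(13.4783,-15.2482) T_A=(10.7327,-15.1317) T_B=(15.6653,-13.5842) sweep=140.3045

bisector direction at 287.4175° = (0.299333,-0.954149)
center distance |VC| = r/sin(θ/2) = 2.748102/sin(19.8478°) = 8.094034
C = V + |VC|·bis = (13.4783,-15.2482)
T_A = V + ((C−V)·d_A)·d_A = V + 7.6132·d_A = (10.7327,-15.1317)
T_B = V + ((C−V)·d_B)·d_B = V + 7.6132·d_B = (15.6653,-13.5842)
sweep = 180° − θ = 140.3045°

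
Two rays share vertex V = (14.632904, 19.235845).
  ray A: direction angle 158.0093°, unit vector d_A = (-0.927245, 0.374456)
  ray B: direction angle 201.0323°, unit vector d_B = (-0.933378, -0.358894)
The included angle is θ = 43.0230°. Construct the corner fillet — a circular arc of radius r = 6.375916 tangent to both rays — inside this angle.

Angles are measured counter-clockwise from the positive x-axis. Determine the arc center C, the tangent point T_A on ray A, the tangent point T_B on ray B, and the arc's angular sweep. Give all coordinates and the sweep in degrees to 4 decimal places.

center=(-2.7543,19.3813) T_A=(-0.3668,25.2933) T_B=(-0.4661,13.4301) sweep=136.9770

bisector direction at 179.5208° = (-0.999965,0.008364)
center distance |VC| = r/sin(θ/2) = 6.375916/sin(21.5115°) = 17.387852
C = V + |VC|·bis = (-2.7543,19.3813)
T_A = V + ((C−V)·d_A)·d_A = V + 16.1767·d_A = (-0.3668,25.2933)
T_B = V + ((C−V)·d_B)·d_B = V + 16.1767·d_B = (-0.4661,13.4301)
sweep = 180° − θ = 136.9770°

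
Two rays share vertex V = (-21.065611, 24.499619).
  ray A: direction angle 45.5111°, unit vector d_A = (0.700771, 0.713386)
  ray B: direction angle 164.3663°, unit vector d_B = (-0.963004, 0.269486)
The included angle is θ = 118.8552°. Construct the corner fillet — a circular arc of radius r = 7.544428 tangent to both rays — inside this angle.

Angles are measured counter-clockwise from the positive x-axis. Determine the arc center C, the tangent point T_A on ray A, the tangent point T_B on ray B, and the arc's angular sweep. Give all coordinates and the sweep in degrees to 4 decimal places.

center=(-23.3245,32.9660) T_A=(-17.9424,27.6791) T_B=(-25.3576,25.7007) sweep=61.1448

bisector direction at 104.9387° = (-0.257785,0.966202)
center distance |VC| = r/sin(θ/2) = 7.544428/sin(59.4276°) = 8.762533
C = V + |VC|·bis = (-23.3245,32.9660)
T_A = V + ((C−V)·d_A)·d_A = V + 4.4569·d_A = (-17.9424,27.6791)
T_B = V + ((C−V)·d_B)·d_B = V + 4.4569·d_B = (-25.3576,25.7007)
sweep = 180° − θ = 61.1448°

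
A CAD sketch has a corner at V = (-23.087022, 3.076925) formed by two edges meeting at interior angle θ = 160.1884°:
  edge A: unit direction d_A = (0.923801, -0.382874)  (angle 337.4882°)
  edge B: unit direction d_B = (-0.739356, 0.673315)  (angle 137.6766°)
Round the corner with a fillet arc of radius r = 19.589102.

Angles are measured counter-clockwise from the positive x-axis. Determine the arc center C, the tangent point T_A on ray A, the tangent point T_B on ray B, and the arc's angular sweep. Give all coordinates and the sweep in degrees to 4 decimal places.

center=(-12.4267,19.8636) T_A=(-19.9268,1.7672) T_B=(-25.6163,5.3803) sweep=19.8116

bisector direction at 57.5824° = (0.536086,0.844163)
center distance |VC| = r/sin(θ/2) = 19.589102/sin(80.0942°) = 19.885558
C = V + |VC|·bis = (-12.4267,19.8636)
T_A = V + ((C−V)·d_A)·d_A = V + 3.4209·d_A = (-19.9268,1.7672)
T_B = V + ((C−V)·d_B)·d_B = V + 3.4209·d_B = (-25.6163,5.3803)
sweep = 180° − θ = 19.8116°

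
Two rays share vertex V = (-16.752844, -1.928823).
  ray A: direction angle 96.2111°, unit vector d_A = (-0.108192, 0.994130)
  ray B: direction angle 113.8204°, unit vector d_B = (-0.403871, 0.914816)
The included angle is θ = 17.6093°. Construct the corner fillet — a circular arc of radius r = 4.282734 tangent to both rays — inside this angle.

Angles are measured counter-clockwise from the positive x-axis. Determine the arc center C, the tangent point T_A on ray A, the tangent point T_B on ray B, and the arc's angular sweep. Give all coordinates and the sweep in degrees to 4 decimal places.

center=(-24.0019,25.0955) T_A=(-19.7443,25.5588) T_B=(-27.9199,23.3658) sweep=162.3907

bisector direction at 105.0158° = (-0.259085,0.965855)
center distance |VC| = r/sin(θ/2) = 4.282734/sin(8.8047°) = 27.979649
C = V + |VC|·bis = (-24.0019,25.0955)
T_A = V + ((C−V)·d_A)·d_A = V + 27.6499·d_A = (-19.7443,25.5588)
T_B = V + ((C−V)·d_B)·d_B = V + 27.6499·d_B = (-27.9199,23.3658)
sweep = 180° − θ = 162.3907°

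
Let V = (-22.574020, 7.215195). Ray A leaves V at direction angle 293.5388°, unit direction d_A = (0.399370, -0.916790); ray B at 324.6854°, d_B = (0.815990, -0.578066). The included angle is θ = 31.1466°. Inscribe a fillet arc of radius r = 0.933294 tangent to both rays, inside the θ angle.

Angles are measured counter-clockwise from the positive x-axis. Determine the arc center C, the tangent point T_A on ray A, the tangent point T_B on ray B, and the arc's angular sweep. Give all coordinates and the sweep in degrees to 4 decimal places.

bisector direction at 309.1121° = (0.630840,-0.775913)
center distance |VC| = r/sin(θ/2) = 0.933294/sin(15.5733°) = 3.476331
C = V + |VC|·bis = (-20.3810,4.5179)
T_A = V + ((C−V)·d_A)·d_A = V + 3.3487·d_A = (-21.2366,4.1451)
T_B = V + ((C−V)·d_B)·d_B = V + 3.3487·d_B = (-19.8415,5.2794)
sweep = 180° − θ = 148.8534°

center=(-20.3810,4.5179) T_A=(-21.2366,4.1451) T_B=(-19.8415,5.2794) sweep=148.8534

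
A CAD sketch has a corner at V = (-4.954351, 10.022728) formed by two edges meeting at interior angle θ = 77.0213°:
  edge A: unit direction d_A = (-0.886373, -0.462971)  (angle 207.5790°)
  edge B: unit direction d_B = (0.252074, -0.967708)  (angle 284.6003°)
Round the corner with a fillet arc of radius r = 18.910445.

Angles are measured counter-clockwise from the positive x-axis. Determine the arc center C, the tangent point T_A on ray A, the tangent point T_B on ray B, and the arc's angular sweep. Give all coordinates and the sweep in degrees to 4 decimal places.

bisector direction at 246.0897° = (-0.405307,-0.914181)
center distance |VC| = r/sin(θ/2) = 18.910445/sin(38.5106°) = 30.370414
C = V + |VC|·bis = (-17.2637,-17.7413)
T_A = V + ((C−V)·d_A)·d_A = V + 23.7646·d_A = (-26.0187,-0.9796)
T_B = V + ((C−V)·d_B)·d_B = V + 23.7646·d_B = (1.0361,-12.9745)
sweep = 180° − θ = 102.9787°

center=(-17.2637,-17.7413) T_A=(-26.0187,-0.9796) T_B=(1.0361,-12.9745) sweep=102.9787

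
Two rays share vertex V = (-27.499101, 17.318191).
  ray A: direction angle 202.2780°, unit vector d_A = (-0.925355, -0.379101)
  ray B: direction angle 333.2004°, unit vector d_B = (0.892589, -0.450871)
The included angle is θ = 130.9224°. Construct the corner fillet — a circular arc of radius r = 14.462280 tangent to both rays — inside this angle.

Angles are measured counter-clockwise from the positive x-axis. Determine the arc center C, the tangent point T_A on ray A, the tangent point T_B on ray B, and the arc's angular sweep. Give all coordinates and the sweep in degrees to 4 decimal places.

bisector direction at 267.7392° = (-0.039448,-0.999222)
center distance |VC| = r/sin(θ/2) = 14.462280/sin(65.4612°) = 15.898202
C = V + |VC|·bis = (-28.1263,1.4324)
T_A = V + ((C−V)·d_A)·d_A = V + 6.6027·d_A = (-33.6089,14.8151)
T_B = V + ((C−V)·d_B)·d_B = V + 6.6027·d_B = (-21.6056,14.3412)
sweep = 180° − θ = 49.0776°

center=(-28.1263,1.4324) T_A=(-33.6089,14.8151) T_B=(-21.6056,14.3412) sweep=49.0776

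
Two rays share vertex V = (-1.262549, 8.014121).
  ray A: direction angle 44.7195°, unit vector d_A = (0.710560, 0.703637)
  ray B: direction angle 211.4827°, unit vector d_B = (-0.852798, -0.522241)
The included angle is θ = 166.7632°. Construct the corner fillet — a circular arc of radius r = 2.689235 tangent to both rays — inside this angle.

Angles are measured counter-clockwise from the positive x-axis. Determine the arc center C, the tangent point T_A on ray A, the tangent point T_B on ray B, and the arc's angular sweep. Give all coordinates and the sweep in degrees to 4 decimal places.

bisector direction at 128.1011° = (-0.617051,0.786923)
center distance |VC| = r/sin(θ/2) = 2.689235/sin(83.3816°) = 2.707277
C = V + |VC|·bis = (-2.9331,10.1445)
T_A = V + ((C−V)·d_A)·d_A = V + 0.3120·d_A = (-1.0408,8.2337)
T_B = V + ((C−V)·d_B)·d_B = V + 0.3120·d_B = (-1.5286,7.8512)
sweep = 180° − θ = 13.2368°

center=(-2.9331,10.1445) T_A=(-1.0408,8.2337) T_B=(-1.5286,7.8512) sweep=13.2368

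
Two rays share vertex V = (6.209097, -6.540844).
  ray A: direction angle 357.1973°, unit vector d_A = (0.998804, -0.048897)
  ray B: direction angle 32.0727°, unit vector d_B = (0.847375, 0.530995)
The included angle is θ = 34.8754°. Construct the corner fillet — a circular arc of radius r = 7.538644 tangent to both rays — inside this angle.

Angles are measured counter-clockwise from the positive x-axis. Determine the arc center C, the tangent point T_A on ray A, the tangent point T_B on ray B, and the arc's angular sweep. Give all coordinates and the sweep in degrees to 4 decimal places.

bisector direction at 14.6350° = (0.967555,0.252660)
center distance |VC| = r/sin(θ/2) = 7.538644/sin(17.4377°) = 25.156602
C = V + |VC|·bis = (30.5495,-0.1848)
T_A = V + ((C−V)·d_A)·d_A = V + 24.0005·d_A = (30.1809,-7.7144)
T_B = V + ((C−V)·d_B)·d_B = V + 24.0005·d_B = (26.5465,6.2033)
sweep = 180° − θ = 145.1246°

center=(30.5495,-0.1848) T_A=(30.1809,-7.7144) T_B=(26.5465,6.2033) sweep=145.1246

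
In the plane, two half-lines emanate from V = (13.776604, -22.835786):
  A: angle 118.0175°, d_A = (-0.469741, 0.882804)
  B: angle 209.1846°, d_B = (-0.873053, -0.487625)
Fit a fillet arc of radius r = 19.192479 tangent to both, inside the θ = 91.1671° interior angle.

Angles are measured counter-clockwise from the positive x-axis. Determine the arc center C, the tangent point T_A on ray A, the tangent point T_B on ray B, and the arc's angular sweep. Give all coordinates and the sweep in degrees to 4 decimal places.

bisector direction at 163.6011° = (-0.959319,0.282324)
center distance |VC| = r/sin(θ/2) = 19.192479/sin(45.5836°) = 26.869995
C = V + |VC|·bis = (-12.0003,-15.2497)
T_A = V + ((C−V)·d_A)·d_A = V + 18.8055·d_A = (4.9429,-6.2342)
T_B = V + ((C−V)·d_B)·d_B = V + 18.8055·d_B = (-2.6416,-32.0058)
sweep = 180° − θ = 88.8329°

center=(-12.0003,-15.2497) T_A=(4.9429,-6.2342) T_B=(-2.6416,-32.0058) sweep=88.8329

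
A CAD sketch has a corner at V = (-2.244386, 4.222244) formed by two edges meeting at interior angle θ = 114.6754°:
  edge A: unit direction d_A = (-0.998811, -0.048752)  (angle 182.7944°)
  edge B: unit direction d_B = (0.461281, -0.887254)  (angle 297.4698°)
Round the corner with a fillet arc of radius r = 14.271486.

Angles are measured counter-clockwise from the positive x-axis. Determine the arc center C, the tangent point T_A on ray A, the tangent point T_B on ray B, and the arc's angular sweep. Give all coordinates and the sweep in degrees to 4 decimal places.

bisector direction at 240.1321° = (-0.498002,-0.867176)
center distance |VC| = r/sin(θ/2) = 14.271486/sin(57.3377°) = 16.952205
C = V + |VC|·bis = (-10.6866,-10.4783)
T_A = V + ((C−V)·d_A)·d_A = V + 9.1489·d_A = (-11.3824,3.7762)
T_B = V + ((C−V)·d_B)·d_B = V + 9.1489·d_B = (1.9758,-3.8951)
sweep = 180° − θ = 65.3246°

center=(-10.6866,-10.4783) T_A=(-11.3824,3.7762) T_B=(1.9758,-3.8951) sweep=65.3246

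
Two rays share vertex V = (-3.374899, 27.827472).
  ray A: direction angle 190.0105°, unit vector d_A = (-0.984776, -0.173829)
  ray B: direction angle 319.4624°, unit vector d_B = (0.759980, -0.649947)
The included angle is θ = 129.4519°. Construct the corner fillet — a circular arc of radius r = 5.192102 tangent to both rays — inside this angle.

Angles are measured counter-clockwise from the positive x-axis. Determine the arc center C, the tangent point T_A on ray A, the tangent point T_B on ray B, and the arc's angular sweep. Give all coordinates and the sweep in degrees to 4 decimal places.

center=(-4.8865,22.2883) T_A=(-5.7890,27.4013) T_B=(-1.5119,26.2342) sweep=50.5481

bisector direction at 254.7364° = (-0.263259,-0.964725)
center distance |VC| = r/sin(θ/2) = 5.192102/sin(64.7259°) = 5.741723
C = V + |VC|·bis = (-4.8865,22.2883)
T_A = V + ((C−V)·d_A)·d_A = V + 2.4514·d_A = (-5.7890,27.4013)
T_B = V + ((C−V)·d_B)·d_B = V + 2.4514·d_B = (-1.5119,26.2342)
sweep = 180° − θ = 50.5481°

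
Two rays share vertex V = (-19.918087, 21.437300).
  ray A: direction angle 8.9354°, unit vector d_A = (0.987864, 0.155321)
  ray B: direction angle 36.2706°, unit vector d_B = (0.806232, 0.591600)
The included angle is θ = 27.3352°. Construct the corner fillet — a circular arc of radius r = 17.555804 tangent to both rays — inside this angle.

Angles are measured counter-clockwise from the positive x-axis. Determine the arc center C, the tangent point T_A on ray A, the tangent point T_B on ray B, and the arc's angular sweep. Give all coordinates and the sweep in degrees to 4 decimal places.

bisector direction at 22.6030° = (0.923190,0.384344)
center distance |VC| = r/sin(θ/2) = 17.555804/sin(13.6676°) = 74.298108
C = V + |VC|·bis = (48.6732,49.9933)
T_A = V + ((C−V)·d_A)·d_A = V + 72.1942·d_A = (51.4000,32.6506)
T_B = V + ((C−V)·d_B)·d_B = V + 72.1942·d_B = (38.2872,64.1474)
sweep = 180° − θ = 152.6648°

center=(48.6732,49.9933) T_A=(51.4000,32.6506) T_B=(38.2872,64.1474) sweep=152.6648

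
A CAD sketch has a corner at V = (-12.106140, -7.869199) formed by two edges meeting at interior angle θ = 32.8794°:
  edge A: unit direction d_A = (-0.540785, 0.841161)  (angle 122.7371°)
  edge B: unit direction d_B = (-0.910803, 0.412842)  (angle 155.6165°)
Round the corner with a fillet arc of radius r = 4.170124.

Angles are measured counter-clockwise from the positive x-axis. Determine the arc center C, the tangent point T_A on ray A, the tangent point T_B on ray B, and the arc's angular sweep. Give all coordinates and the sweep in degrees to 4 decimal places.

center=(-23.2566,1.7635) T_A=(-19.7489,4.0187) T_B=(-24.9782,-2.0346) sweep=147.1206

bisector direction at 139.1768° = (-0.756730,0.653727)
center distance |VC| = r/sin(θ/2) = 4.170124/sin(16.4397°) = 14.735103
C = V + |VC|·bis = (-23.2566,1.7635)
T_A = V + ((C−V)·d_A)·d_A = V + 14.1327·d_A = (-19.7489,4.0187)
T_B = V + ((C−V)·d_B)·d_B = V + 14.1327·d_B = (-24.9782,-2.0346)
sweep = 180° − θ = 147.1206°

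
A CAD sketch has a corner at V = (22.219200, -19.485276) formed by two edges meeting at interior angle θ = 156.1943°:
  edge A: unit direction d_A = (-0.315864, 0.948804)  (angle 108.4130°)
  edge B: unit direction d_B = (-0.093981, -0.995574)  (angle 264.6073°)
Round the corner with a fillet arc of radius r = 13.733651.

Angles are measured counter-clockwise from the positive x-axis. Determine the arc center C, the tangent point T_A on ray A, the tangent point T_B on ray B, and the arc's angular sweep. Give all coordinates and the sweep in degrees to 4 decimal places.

bisector direction at 186.5102° = (-0.993552,-0.113379)
center distance |VC| = r/sin(θ/2) = 13.733651/sin(78.0971°) = 14.035431
C = V + |VC|·bis = (8.2743,-21.0766)
T_A = V + ((C−V)·d_A)·d_A = V + 2.8948·d_A = (21.3048,-16.7386)
T_B = V + ((C−V)·d_B)·d_B = V + 2.8948·d_B = (21.9471,-22.3673)
sweep = 180° − θ = 23.8057°

center=(8.2743,-21.0766) T_A=(21.3048,-16.7386) T_B=(21.9471,-22.3673) sweep=23.8057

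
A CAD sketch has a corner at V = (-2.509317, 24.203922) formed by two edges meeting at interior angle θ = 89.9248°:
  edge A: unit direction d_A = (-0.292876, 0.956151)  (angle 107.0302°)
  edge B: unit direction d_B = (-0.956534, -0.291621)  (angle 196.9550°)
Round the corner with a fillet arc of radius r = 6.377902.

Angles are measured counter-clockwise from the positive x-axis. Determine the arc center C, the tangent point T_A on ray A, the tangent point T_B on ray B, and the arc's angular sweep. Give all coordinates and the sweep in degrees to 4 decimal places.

bisector direction at 151.9926° = (-0.882887,0.469586)
center distance |VC| = r/sin(θ/2) = 6.377902/sin(44.9624°) = 9.025640
C = V + |VC|·bis = (-10.4779,28.4422)
T_A = V + ((C−V)·d_A)·d_A = V + 6.3863·d_A = (-4.3797,30.3102)
T_B = V + ((C−V)·d_B)·d_B = V + 6.3863·d_B = (-8.6180,22.3416)
sweep = 180° − θ = 90.0752°

center=(-10.4779,28.4422) T_A=(-4.3797,30.3102) T_B=(-8.6180,22.3416) sweep=90.0752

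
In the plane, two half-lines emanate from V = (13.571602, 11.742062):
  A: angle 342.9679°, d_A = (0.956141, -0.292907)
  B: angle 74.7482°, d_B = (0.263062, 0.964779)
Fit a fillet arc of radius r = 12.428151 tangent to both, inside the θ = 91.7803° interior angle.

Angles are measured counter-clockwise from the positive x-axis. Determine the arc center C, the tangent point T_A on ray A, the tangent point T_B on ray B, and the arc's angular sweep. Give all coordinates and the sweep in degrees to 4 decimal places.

bisector direction at 28.8580° = (0.875818,0.482641)
center distance |VC| = r/sin(θ/2) = 12.428151/sin(45.8901°) = 17.309242
C = V + |VC|·bis = (28.7314,20.0962)
T_A = V + ((C−V)·d_A)·d_A = V + 12.0479·d_A = (25.0911,8.2132)
T_B = V + ((C−V)·d_B)·d_B = V + 12.0479·d_B = (16.7409,23.3656)
sweep = 180° − θ = 88.2197°

center=(28.7314,20.0962) T_A=(25.0911,8.2132) T_B=(16.7409,23.3656) sweep=88.2197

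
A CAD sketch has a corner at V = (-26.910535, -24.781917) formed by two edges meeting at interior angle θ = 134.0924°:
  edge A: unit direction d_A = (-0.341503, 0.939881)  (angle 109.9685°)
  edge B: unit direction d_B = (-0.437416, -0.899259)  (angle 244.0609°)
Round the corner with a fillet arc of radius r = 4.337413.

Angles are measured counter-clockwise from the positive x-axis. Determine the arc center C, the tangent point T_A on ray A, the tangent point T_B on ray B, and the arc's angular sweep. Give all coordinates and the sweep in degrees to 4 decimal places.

bisector direction at 177.0147° = (-0.998643,0.052080)
center distance |VC| = r/sin(θ/2) = 4.337413/sin(67.0462°) = 4.710383
C = V + |VC|·bis = (-31.6145,-24.5366)
T_A = V + ((C−V)·d_A)·d_A = V + 1.8370·d_A = (-27.5379,-23.0554)
T_B = V + ((C−V)·d_B)·d_B = V + 1.8370·d_B = (-27.7141,-26.4339)
sweep = 180° − θ = 45.9076°

center=(-31.6145,-24.5366) T_A=(-27.5379,-23.0554) T_B=(-27.7141,-26.4339) sweep=45.9076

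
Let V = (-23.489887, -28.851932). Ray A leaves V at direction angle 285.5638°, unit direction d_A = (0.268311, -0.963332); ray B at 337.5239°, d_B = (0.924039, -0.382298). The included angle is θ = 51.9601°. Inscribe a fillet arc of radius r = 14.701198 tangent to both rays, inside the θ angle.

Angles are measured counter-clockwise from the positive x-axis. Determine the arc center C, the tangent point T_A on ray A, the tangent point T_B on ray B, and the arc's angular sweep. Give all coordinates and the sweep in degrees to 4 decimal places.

center=(-1.2332,-53.9698) T_A=(-15.3953,-57.9143) T_B=(4.3871,-40.3853) sweep=128.0399

bisector direction at 311.5439° = (0.663193,-0.748448)
center distance |VC| = r/sin(θ/2) = 14.701198/sin(25.9800°) = 33.559922
C = V + |VC|·bis = (-1.2332,-53.9698)
T_A = V + ((C−V)·d_A)·d_A = V + 30.1686·d_A = (-15.3953,-57.9143)
T_B = V + ((C−V)·d_B)·d_B = V + 30.1686·d_B = (4.3871,-40.3853)
sweep = 180° − θ = 128.0399°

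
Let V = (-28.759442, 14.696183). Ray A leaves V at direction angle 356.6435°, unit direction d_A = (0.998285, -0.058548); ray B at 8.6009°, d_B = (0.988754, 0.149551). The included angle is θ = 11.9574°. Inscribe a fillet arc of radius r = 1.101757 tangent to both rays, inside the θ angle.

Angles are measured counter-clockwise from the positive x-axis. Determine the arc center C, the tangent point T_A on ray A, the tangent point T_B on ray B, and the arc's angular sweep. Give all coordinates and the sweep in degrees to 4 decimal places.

center=(-18.1928,15.1801) T_A=(-18.2574,14.0802) T_B=(-18.3576,16.2695) sweep=168.0426

bisector direction at 2.6222° = (0.998953,0.045750)
center distance |VC| = r/sin(θ/2) = 1.101757/sin(5.9787°) = 10.577672
C = V + |VC|·bis = (-18.1928,15.1801)
T_A = V + ((C−V)·d_A)·d_A = V + 10.5201·d_A = (-18.2574,14.0802)
T_B = V + ((C−V)·d_B)·d_B = V + 10.5201·d_B = (-18.3576,16.2695)
sweep = 180° − θ = 168.0426°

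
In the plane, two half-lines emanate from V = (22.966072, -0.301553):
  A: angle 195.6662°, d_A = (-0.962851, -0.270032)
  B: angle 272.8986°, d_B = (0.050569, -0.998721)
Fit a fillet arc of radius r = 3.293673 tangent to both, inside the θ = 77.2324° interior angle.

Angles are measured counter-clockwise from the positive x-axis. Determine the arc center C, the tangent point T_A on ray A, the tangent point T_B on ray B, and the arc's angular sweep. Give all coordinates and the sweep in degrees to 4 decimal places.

center=(19.8851,-4.5864) T_A=(18.9957,-1.4150) T_B=(23.1746,-4.4198) sweep=102.7676

bisector direction at 234.2824° = (-0.583791,-0.811904)
center distance |VC| = r/sin(θ/2) = 3.293673/sin(38.6162°) = 5.277472
C = V + |VC|·bis = (19.8851,-4.5864)
T_A = V + ((C−V)·d_A)·d_A = V + 4.1235·d_A = (18.9957,-1.4150)
T_B = V + ((C−V)·d_B)·d_B = V + 4.1235·d_B = (23.1746,-4.4198)
sweep = 180° − θ = 102.7676°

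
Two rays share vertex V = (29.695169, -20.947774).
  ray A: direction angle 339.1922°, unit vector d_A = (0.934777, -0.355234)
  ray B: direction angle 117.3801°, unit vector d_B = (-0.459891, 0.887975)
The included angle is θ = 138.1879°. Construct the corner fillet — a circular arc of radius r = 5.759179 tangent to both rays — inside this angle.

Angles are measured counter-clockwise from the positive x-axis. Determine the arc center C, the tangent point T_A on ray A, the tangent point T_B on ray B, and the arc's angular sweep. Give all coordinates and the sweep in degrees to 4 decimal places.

center=(33.7975,-16.3457) T_A=(31.7516,-21.7293) T_B=(28.6834,-18.9943) sweep=41.8121

bisector direction at 48.2862° = (0.665411,0.746477)
center distance |VC| = r/sin(θ/2) = 5.759179/sin(69.0940°) = 6.165044
C = V + |VC|·bis = (33.7975,-16.3457)
T_A = V + ((C−V)·d_A)·d_A = V + 2.1999·d_A = (31.7516,-21.7293)
T_B = V + ((C−V)·d_B)·d_B = V + 2.1999·d_B = (28.6834,-18.9943)
sweep = 180° − θ = 41.8121°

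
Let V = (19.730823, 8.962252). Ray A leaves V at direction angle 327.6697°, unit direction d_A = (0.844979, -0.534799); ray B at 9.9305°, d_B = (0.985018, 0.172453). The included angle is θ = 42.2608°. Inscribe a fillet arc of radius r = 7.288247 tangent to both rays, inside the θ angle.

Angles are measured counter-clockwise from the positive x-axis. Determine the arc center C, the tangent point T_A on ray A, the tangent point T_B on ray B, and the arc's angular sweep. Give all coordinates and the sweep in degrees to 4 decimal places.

center=(39.5633,5.0354) T_A=(35.6656,-1.1231) T_B=(38.3064,12.2144) sweep=137.7392

bisector direction at 348.8001° = (0.980955,-0.194233)
center distance |VC| = r/sin(θ/2) = 7.288247/sin(21.1304°) = 20.217513
C = V + |VC|·bis = (39.5633,5.0354)
T_A = V + ((C−V)·d_A)·d_A = V + 18.8581·d_A = (35.6656,-1.1231)
T_B = V + ((C−V)·d_B)·d_B = V + 18.8581·d_B = (38.3064,12.2144)
sweep = 180° − θ = 137.7392°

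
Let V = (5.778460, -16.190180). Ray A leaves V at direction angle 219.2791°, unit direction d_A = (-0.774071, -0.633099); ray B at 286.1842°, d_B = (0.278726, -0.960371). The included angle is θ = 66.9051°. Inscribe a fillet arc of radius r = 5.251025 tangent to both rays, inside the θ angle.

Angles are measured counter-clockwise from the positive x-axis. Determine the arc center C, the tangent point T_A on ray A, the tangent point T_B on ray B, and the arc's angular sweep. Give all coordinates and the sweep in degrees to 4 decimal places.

bisector direction at 252.7317° = (-0.296847,-0.954925)
center distance |VC| = r/sin(θ/2) = 5.251025/sin(33.4526°) = 9.525734
C = V + |VC|·bis = (2.9508,-25.2865)
T_A = V + ((C−V)·d_A)·d_A = V + 7.9477·d_A = (-0.3736,-21.2219)
T_B = V + ((C−V)·d_B)·d_B = V + 7.9477·d_B = (7.9937,-23.8229)
sweep = 180° − θ = 113.0949°

center=(2.9508,-25.2865) T_A=(-0.3736,-21.2219) T_B=(7.9937,-23.8229) sweep=113.0949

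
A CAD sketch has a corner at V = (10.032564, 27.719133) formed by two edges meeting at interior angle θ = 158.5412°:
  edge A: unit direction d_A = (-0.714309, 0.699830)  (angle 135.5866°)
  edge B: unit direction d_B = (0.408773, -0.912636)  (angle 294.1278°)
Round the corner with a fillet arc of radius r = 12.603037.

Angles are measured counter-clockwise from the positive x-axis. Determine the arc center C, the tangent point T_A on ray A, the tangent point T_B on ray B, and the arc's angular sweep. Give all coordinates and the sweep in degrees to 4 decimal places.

center=(-0.4932,20.3879) T_A=(8.3267,29.3904) T_B=(11.0087,25.5397) sweep=21.4588

bisector direction at 214.8572° = (-0.820579,-0.571533)
center distance |VC| = r/sin(θ/2) = 12.603037/sin(79.2706°) = 12.827291
C = V + |VC|·bis = (-0.4932,20.3879)
T_A = V + ((C−V)·d_A)·d_A = V + 2.3881·d_A = (8.3267,29.3904)
T_B = V + ((C−V)·d_B)·d_B = V + 2.3881·d_B = (11.0087,25.5397)
sweep = 180° − θ = 21.4588°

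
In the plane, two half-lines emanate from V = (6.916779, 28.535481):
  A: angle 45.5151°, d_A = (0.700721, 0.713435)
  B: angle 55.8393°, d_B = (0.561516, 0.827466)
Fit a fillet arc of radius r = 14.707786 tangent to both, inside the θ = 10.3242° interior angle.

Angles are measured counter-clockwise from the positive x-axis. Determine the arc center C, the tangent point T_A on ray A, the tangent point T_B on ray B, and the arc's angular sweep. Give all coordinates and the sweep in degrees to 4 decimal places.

bisector direction at 50.6772° = (0.633689,0.773588)
center distance |VC| = r/sin(θ/2) = 14.707786/sin(5.1621°) = 163.467426
C = V + |VC|·bis = (110.5042,154.9919)
T_A = V + ((C−V)·d_A)·d_A = V + 162.8044·d_A = (120.9973,144.6859)
T_B = V + ((C−V)·d_B)·d_B = V + 162.8044·d_B = (98.3341,163.2506)
sweep = 180° − θ = 169.6758°

center=(110.5042,154.9919) T_A=(120.9973,144.6859) T_B=(98.3341,163.2506) sweep=169.6758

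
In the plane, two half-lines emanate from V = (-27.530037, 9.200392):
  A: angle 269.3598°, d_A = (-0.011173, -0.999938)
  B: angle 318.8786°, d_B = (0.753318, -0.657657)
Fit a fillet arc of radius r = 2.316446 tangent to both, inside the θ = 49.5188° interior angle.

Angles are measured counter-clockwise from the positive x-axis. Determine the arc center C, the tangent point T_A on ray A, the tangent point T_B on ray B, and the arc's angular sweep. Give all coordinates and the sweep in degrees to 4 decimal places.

center=(-25.2699,4.1522) T_A=(-27.5862,4.1781) T_B=(-23.7464,5.8973) sweep=130.4812

bisector direction at 294.1192° = (0.408636,-0.912697)
center distance |VC| = r/sin(θ/2) = 2.316446/sin(24.7594°) = 5.531036
C = V + |VC|·bis = (-25.2699,4.1522)
T_A = V + ((C−V)·d_A)·d_A = V + 5.0226·d_A = (-27.5862,4.1781)
T_B = V + ((C−V)·d_B)·d_B = V + 5.0226·d_B = (-23.7464,5.8973)
sweep = 180° − θ = 130.4812°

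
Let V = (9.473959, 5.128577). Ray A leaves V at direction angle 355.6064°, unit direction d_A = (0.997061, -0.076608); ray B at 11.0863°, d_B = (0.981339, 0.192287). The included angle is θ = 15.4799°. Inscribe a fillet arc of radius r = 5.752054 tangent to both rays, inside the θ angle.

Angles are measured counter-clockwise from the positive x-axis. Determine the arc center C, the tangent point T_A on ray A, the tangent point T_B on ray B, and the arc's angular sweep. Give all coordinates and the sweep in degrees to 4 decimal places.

center=(52.1111,7.6216) T_A=(51.6704,1.8865) T_B=(51.0050,13.2663) sweep=164.5201

bisector direction at 3.3464° = (0.998295,0.058372)
center distance |VC| = r/sin(θ/2) = 5.752054/sin(7.7400°) = 42.709955
C = V + |VC|·bis = (52.1111,7.6216)
T_A = V + ((C−V)·d_A)·d_A = V + 42.3208·d_A = (51.6704,1.8865)
T_B = V + ((C−V)·d_B)·d_B = V + 42.3208·d_B = (51.0050,13.2663)
sweep = 180° − θ = 164.5201°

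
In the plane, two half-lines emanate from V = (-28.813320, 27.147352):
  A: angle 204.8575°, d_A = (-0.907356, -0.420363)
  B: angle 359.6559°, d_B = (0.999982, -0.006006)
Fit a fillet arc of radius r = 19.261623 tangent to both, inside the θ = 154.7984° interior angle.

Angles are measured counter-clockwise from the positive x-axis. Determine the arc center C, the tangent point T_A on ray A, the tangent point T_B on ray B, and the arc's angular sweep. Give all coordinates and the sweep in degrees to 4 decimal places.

center=(-24.6233,7.8602) T_A=(-32.7202,25.3374) T_B=(-24.5076,27.1215) sweep=25.2016

bisector direction at 282.2567° = (0.212292,-0.977206)
center distance |VC| = r/sin(θ/2) = 19.261623/sin(77.3992°) = 19.737014
C = V + |VC|·bis = (-24.6233,7.8602)
T_A = V + ((C−V)·d_A)·d_A = V + 4.3058·d_A = (-32.7202,25.3374)
T_B = V + ((C−V)·d_B)·d_B = V + 4.3058·d_B = (-24.5076,27.1215)
sweep = 180° − θ = 25.2016°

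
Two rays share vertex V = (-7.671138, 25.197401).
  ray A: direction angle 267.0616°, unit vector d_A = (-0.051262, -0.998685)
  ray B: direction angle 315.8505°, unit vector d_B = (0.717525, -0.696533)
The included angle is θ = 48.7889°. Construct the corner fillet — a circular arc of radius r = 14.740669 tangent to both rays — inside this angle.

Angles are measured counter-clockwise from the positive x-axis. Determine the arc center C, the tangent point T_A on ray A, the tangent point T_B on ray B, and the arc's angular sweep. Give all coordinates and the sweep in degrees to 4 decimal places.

center=(5.3839,-8.0195) T_A=(-9.3374,-7.2639) T_B=(15.6513,2.5573) sweep=131.2111

bisector direction at 291.4561° = (0.365787,-0.930698)
center distance |VC| = r/sin(θ/2) = 14.740669/sin(24.3944°) = 35.690291
C = V + |VC|·bis = (5.3839,-8.0195)
T_A = V + ((C−V)·d_A)·d_A = V + 32.5040·d_A = (-9.3374,-7.2639)
T_B = V + ((C−V)·d_B)·d_B = V + 32.5040·d_B = (15.6513,2.5573)
sweep = 180° − θ = 131.2111°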